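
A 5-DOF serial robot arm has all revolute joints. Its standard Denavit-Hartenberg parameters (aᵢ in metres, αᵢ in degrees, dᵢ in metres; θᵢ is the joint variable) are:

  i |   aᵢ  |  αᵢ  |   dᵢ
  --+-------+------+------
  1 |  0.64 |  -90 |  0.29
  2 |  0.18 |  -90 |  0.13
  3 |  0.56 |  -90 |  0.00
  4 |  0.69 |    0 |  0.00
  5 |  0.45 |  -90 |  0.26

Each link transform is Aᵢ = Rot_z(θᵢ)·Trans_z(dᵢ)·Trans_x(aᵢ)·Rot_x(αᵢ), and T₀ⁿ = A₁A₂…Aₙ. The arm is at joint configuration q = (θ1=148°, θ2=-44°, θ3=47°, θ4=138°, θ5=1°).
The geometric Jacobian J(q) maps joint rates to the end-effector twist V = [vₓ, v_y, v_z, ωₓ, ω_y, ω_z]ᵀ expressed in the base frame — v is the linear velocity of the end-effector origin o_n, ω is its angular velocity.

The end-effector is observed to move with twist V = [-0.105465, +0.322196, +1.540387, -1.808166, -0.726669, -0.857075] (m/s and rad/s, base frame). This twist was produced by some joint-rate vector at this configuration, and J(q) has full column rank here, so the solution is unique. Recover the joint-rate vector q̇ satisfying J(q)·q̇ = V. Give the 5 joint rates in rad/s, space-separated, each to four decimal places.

o_n = [-0.0572, -0.1606, 0.6889]
J₁: ẑ×o_n = [0.1606, -0.0572, 0.0000], ω = ẑ
J2: z=[-0.5299, -0.8480, 0.0000] o=[-0.5428, 0.3391, 0.2900] → [-0.3383, 0.2114, 0.6766, -0.5299, -0.8480, 0.0000]
J3: z=[-0.5891, 0.3681, -0.7193] o=[-0.7214, 0.2975, 0.4150] → [-0.2287, -0.3164, 0.0254, -0.5891, 0.3681, -0.7193]
J4: z=[0.8076, 0.2996, -0.5080] o=[-0.7374, 0.7904, 0.6803] → [-0.4806, -0.3525, -0.9718, 0.8076, 0.2996, -0.5080]
J5: z=[0.8076, 0.2996, -0.5080] o=[-0.4508, 0.1691, 0.7695] → [-0.1917, -0.1348, -0.3842, 0.8076, 0.2996, -0.5080]
q̇ = J⁺·V = [-0.8650, 0.7990, 0.7920, -0.9240, -0.2130]

-0.8650 0.7990 0.7920 -0.9240 -0.2130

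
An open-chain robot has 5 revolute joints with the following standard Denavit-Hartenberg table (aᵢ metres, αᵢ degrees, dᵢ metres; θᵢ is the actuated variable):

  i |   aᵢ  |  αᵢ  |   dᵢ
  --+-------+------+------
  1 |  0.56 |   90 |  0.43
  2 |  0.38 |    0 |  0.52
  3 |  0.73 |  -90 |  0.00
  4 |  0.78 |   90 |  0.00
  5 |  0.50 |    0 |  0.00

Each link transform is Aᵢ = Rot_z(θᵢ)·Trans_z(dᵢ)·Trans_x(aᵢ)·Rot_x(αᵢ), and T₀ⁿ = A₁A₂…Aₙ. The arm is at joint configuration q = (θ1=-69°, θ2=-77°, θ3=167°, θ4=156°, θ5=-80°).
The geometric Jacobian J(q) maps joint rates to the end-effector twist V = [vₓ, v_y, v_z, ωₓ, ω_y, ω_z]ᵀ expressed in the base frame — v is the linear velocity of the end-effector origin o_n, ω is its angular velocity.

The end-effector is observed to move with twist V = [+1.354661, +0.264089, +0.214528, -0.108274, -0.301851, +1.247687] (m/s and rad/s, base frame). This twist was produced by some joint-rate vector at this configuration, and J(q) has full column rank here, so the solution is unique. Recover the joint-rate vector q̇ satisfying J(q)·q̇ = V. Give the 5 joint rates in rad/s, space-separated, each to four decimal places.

0.8560 0.3020 0.7870 -0.2430 0.9630

o_n = [0.2515, -1.1223, -0.0021]
J₁: ẑ×o_n = [1.1223, 0.2515, -0.0000], ω = ẑ
J2: z=[-0.9336, -0.3584, 0.0000] o=[0.2007, -0.5228, 0.4300] → [0.1549, -0.4034, 0.5779, -0.9336, -0.3584, 0.0000]
J3: z=[-0.9336, -0.3584, 0.0000] o=[-0.2541, -0.7890, 0.0597] → [0.0222, -0.0578, 0.4924, -0.9336, -0.3584, 0.0000]
J4: z=[-0.3584, 0.9336, 0.0000] o=[-0.2541, -0.7890, 0.7897] → [-0.7393, -0.2838, -0.3526, -0.3584, 0.9336, 0.0000]
J5: z=[0.8529, 0.3274, 0.4067] o=[0.0420, -0.6753, 0.0772] → [0.1559, 0.1528, -0.4498, 0.8529, 0.3274, 0.4067]
q̇ = J⁺·V = [0.8560, 0.3020, 0.7870, -0.2430, 0.9630]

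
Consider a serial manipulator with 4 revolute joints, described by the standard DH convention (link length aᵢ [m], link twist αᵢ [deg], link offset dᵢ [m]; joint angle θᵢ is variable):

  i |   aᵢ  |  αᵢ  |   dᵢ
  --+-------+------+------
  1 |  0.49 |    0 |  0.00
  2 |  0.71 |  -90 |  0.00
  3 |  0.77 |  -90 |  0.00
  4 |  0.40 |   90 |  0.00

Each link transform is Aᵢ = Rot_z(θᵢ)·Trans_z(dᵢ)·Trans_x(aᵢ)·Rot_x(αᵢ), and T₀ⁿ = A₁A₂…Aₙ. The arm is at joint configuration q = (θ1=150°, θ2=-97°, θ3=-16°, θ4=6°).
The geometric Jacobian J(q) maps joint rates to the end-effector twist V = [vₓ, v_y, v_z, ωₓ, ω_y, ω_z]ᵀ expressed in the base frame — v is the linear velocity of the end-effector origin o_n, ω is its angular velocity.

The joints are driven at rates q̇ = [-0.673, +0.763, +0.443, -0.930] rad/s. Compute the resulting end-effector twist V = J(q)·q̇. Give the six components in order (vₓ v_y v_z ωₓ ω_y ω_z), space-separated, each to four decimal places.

-0.1517 0.7542 -0.4866 -0.5081 0.0619 0.9840

o_n = [0.7119, 1.6834, 0.3219]
J₁: ẑ×o_n = [-1.6834, 0.7119, 0.0000], ω = ẑ
J2: z=[0.0000, 0.0000, 1.0000] o=[-0.4244, 0.2450, 0.0000] → [-1.4384, 1.1363, 0.0000, 0.0000, 0.0000, 1.0000]
J3: z=[-0.7986, 0.6018, 0.0000] o=[0.0029, 0.8120, 0.0000] → [0.1937, 0.2571, -1.1226, -0.7986, 0.6018, 0.0000]
J4: z=[0.1659, 0.2201, -0.9613] o=[0.4484, 1.4032, 0.2122] → [0.2935, -0.2715, -0.0115, 0.1659, 0.2201, -0.9613]
V = J·q̇ = [-0.1517, 0.7542, -0.4866, -0.5081, 0.0619, 0.9840]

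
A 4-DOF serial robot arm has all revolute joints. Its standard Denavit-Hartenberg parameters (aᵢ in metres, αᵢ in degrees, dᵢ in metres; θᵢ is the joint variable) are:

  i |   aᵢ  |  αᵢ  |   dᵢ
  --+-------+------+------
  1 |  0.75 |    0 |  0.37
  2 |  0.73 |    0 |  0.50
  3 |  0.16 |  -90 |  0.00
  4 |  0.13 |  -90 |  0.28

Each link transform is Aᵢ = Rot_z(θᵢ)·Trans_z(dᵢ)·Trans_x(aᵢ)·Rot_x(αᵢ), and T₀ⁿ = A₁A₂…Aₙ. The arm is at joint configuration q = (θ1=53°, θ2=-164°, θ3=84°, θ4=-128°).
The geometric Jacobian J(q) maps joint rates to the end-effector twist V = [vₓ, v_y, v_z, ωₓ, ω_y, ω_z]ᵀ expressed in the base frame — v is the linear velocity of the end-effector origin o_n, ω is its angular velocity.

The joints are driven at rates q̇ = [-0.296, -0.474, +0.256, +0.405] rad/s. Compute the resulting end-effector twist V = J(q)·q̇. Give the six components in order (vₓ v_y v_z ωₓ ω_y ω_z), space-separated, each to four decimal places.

o_n = [0.3881, 0.1306, 0.9724]
J₁: ẑ×o_n = [-0.1306, 0.3881, 0.0000], ω = ẑ
J2: z=[0.0000, 0.0000, 1.0000] o=[0.4514, 0.5990, 0.3700] → [0.4683, -0.0632, 0.0000, 0.0000, 0.0000, 1.0000]
J3: z=[0.0000, 0.0000, 1.0000] o=[0.1898, -0.0825, 0.8700] → [-0.2132, 0.1984, 0.0000, 0.0000, 0.0000, 1.0000]
J4: z=[0.4540, 0.8910, 0.0000] o=[0.3323, -0.1552, 0.8700] → [0.0913, -0.0465, 0.0800, 0.4540, 0.8910, 0.0000]
V = J·q̇ = [-0.2009, -0.0530, 0.0324, 0.1839, 0.3609, -0.5140]

-0.2009 -0.0530 0.0324 0.1839 0.3609 -0.5140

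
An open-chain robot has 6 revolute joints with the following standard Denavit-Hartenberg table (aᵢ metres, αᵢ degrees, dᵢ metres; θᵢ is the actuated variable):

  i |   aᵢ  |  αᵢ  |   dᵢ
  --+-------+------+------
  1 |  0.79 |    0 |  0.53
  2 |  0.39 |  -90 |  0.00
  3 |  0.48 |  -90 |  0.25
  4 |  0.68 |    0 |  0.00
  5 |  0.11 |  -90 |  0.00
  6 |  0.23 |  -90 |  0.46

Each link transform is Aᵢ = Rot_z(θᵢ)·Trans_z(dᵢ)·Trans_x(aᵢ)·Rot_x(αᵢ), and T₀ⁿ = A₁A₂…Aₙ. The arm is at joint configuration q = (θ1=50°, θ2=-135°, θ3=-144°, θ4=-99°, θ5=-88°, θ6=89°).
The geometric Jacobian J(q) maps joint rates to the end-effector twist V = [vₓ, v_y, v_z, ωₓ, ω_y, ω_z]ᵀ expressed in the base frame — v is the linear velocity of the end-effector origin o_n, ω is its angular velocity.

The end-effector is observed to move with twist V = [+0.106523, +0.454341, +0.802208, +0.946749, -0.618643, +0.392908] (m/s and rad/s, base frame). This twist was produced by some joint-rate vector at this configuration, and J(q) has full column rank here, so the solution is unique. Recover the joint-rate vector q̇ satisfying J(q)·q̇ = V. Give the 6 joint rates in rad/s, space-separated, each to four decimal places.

o_n = [1.8747, 0.6350, 0.4641]
J₁: ẑ×o_n = [-0.6350, 1.8747, 0.0000], ω = ẑ
J2: z=[0.0000, 0.0000, 1.0000] o=[0.5078, 0.6052, 0.5300] → [-0.0298, 1.3669, 0.0000, 0.0000, 0.0000, 1.0000]
J3: z=[0.9962, 0.0872, 0.0000] o=[0.5418, 0.2167, 0.5300] → [-0.0057, 0.0657, 0.3005, 0.9962, 0.0872, 0.0000]
J4: z=[0.0512, -0.5855, 0.8090] o=[0.7570, 0.6253, 0.8121] → [0.1960, 0.9221, 0.6550, 0.0512, -0.5855, 0.8090]
J5: z=[0.0512, -0.5855, 0.8090] o=[1.4336, 0.5981, 0.7496] → [0.1374, 0.3715, 0.2602, 0.0512, -0.5855, 0.8090]
J6: z=[0.9974, -0.0117, -0.0716] o=[1.4279, 0.5089, 0.6854] → [0.0116, 0.1887, 0.1309, 0.9974, -0.0117, -0.0716]
q̇ = J⁺·V = [0.1850, -0.6490, 0.3870, 0.8420, 0.2620, 0.5060]

0.1850 -0.6490 0.3870 0.8420 0.2620 0.5060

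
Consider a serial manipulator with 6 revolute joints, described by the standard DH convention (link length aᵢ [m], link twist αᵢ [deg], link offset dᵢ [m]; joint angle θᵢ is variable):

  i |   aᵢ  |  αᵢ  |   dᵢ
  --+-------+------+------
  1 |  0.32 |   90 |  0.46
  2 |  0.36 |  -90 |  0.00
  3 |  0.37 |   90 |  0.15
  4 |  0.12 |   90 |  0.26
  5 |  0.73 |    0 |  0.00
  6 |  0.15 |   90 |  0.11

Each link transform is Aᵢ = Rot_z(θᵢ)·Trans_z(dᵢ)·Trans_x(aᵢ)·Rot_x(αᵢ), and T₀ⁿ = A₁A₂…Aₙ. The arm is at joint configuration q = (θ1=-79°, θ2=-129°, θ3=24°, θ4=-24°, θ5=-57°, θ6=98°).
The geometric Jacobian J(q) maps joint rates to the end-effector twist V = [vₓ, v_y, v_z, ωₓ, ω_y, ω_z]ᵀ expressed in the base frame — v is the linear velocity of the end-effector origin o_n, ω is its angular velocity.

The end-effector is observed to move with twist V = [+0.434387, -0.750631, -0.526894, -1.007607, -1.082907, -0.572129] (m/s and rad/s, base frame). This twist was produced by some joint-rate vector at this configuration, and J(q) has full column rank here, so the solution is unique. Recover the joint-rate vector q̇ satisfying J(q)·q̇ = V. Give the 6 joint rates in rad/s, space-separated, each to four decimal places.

o_n = [0.4882, 0.6254, -0.2493]
J₁: ẑ×o_n = [-0.6254, 0.4882, 0.0000], ω = ẑ
J2: z=[-0.9816, -0.1908, 0.0000] o=[0.0611, -0.3141, 0.4600] → [0.1353, -0.6962, -0.8408, -0.9816, -0.1908, 0.0000]
J3: z=[0.1483, -0.7629, -0.6293] o=[0.0178, -0.0917, 0.1802] → [0.7790, -0.2323, 0.4652, 0.1483, -0.7629, -0.6293]
J4: z=[-0.9456, 0.0770, -0.3161] o=[0.1472, 0.0314, -0.1769] → [0.1822, -0.1763, -0.5880, -0.9456, 0.0770, -0.3161]
J5: z=[-0.2532, 0.4358, 0.8637] o=[-0.0741, 0.1590, -0.3062] → [-0.3781, 0.5001, -0.3632, -0.2532, 0.4358, 0.8637]
J6: z=[-0.2532, 0.4358, 0.8637] o=[0.5860, 0.4684, -0.2687] → [-0.1271, -0.0795, 0.0029, -0.2532, 0.4358, 0.8637]
q̇ = J⁺·V = [0.9200, 0.9240, 0.6090, 0.4970, -0.7160, -0.3860]

0.9200 0.9240 0.6090 0.4970 -0.7160 -0.3860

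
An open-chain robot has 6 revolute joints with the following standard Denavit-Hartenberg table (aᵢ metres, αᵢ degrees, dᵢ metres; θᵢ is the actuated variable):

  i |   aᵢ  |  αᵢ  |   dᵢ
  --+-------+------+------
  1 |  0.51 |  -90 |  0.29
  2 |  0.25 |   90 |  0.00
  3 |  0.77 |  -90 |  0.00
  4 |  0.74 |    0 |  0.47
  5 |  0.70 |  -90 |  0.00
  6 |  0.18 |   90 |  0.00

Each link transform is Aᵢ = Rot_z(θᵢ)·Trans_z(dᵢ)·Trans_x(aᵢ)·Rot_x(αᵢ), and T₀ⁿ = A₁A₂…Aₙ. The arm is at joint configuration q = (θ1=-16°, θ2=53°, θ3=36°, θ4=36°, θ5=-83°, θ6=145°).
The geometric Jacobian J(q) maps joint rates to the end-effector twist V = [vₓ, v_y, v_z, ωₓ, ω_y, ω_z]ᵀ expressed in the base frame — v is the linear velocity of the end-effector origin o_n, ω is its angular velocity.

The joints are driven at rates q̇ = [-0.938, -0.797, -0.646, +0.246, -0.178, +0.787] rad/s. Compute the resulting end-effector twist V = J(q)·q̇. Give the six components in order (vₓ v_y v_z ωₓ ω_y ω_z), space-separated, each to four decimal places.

1.7457 -2.6127 -0.0064 -0.7730 -0.1983 -1.9898

o_n = [1.6680, 0.8977, -0.8839]
J₁: ẑ×o_n = [-0.8977, 1.6680, 0.0000], ω = ẑ
J2: z=[0.2756, 0.9613, 0.0000] o=[0.4902, -0.1406, 0.2900] → [-1.1284, 0.3236, -0.8459, 0.2756, 0.9613, 0.0000]
J3: z=[0.7677, -0.2201, 0.6018] o=[0.6349, -0.1820, 0.0903] → [-0.4354, 1.3696, 1.0564, 0.7677, -0.2201, 0.6018]
J4: z=[-0.1170, 0.8752, 0.4694] o=[1.1200, 0.1497, -0.4072] → [-0.7683, 0.2015, -0.5671, -0.1170, 0.8752, 0.4694]
J5: z=[-0.1170, 0.8752, 0.4694] o=[1.1083, 0.9147, -0.8351] → [-0.0347, 0.2571, -0.4879, -0.1170, 0.8752, 0.4694]
J6: z=[-0.0628, 0.4652, -0.8830] o=[1.8020, 1.0077, -0.8355] → [-0.1196, 0.1153, 0.0693, -0.0628, 0.4652, -0.8830]
V = J·q̇ = [1.7457, -2.6127, -0.0064, -0.7730, -0.1983, -1.9898]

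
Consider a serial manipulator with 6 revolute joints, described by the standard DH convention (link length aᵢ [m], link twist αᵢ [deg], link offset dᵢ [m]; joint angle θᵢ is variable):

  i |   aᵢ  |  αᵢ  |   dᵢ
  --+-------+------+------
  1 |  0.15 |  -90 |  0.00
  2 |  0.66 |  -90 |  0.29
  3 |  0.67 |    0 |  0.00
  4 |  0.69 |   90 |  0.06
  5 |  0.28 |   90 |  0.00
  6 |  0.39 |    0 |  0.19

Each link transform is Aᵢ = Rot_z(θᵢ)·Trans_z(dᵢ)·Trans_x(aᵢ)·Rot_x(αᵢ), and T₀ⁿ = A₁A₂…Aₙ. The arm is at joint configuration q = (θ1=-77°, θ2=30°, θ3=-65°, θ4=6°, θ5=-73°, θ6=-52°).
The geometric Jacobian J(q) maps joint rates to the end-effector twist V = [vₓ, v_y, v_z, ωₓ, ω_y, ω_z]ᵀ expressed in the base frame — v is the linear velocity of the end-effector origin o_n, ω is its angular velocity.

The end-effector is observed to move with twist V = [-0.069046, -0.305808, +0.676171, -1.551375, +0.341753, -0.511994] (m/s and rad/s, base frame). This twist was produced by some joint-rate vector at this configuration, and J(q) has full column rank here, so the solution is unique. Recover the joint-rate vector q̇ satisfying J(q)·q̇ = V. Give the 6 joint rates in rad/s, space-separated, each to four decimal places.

0.6190 -0.5930 0.8370 0.7080 -0.4120 0.7680

o_n = [1.6620, -1.3979, -0.3465]
J₁: ẑ×o_n = [1.3979, 1.6620, -0.0000], ω = ẑ
J2: z=[0.9744, 0.2250, 0.0000] o=[0.0337, -0.1462, 0.0000] → [-0.0779, 0.3376, -1.5859, 0.9744, 0.2250, 0.0000]
J3: z=[-0.1125, 0.4872, -0.8660] o=[0.4449, -0.6378, -0.3300] → [-0.6662, -1.0559, -0.5075, -0.1125, 0.4872, -0.8660]
J4: z=[-0.1125, 0.4872, -0.8660] o=[1.0917, -0.7402, -0.4716] → [-0.5086, -0.4798, -0.2039, -0.1125, 0.4872, -0.8660]
J5: z=[0.3349, 0.8392, 0.4286] o=[1.7305, -0.8778, -0.7012] → [0.5206, -0.1481, -0.1167, 0.3349, 0.8392, 0.4286]
J6: z=[-0.8618, 0.0888, 0.4995] o=[1.8372, -1.0280, -0.4904] → [0.1975, 0.0366, 0.3343, -0.8618, 0.0888, 0.4995]
q̇ = J⁺·V = [0.6190, -0.5930, 0.8370, 0.7080, -0.4120, 0.7680]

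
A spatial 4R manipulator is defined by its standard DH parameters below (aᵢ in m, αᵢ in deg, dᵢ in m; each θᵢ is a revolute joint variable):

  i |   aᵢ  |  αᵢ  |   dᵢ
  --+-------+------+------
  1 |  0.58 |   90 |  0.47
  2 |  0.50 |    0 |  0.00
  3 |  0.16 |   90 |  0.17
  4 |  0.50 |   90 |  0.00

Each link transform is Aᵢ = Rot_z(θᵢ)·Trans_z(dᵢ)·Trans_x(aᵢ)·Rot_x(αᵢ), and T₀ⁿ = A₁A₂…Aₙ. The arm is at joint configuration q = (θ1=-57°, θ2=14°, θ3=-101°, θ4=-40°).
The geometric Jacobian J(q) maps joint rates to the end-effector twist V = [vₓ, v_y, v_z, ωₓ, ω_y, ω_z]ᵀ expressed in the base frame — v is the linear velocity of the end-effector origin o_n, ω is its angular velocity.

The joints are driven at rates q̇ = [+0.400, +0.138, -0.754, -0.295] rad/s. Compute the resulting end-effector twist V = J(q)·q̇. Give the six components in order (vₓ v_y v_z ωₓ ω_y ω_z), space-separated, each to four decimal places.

0.2349 0.6489 0.1441 0.6771 0.0884 0.4154

o_n = [0.7226, -0.8347, 0.0487]
J₁: ẑ×o_n = [0.8347, 0.7226, -0.0000], ω = ẑ
J2: z=[-0.8387, -0.5446, 0.0000] o=[0.3159, -0.4864, 0.4700] → [0.2295, -0.3533, 0.5136, -0.8387, -0.5446, 0.0000]
J3: z=[-0.8387, -0.5446, 0.0000] o=[0.5801, -0.8933, 0.5910] → [0.2953, -0.4548, 0.0284, -0.8387, -0.5446, 0.0000]
J4: z=[-0.5439, 0.8375, -0.0523] o=[0.4421, -0.9929, 0.4312] → [-0.3121, -0.2227, -0.3210, -0.5439, 0.8375, -0.0523]
V = J·q̇ = [0.2349, 0.6489, 0.1441, 0.6771, 0.0884, 0.4154]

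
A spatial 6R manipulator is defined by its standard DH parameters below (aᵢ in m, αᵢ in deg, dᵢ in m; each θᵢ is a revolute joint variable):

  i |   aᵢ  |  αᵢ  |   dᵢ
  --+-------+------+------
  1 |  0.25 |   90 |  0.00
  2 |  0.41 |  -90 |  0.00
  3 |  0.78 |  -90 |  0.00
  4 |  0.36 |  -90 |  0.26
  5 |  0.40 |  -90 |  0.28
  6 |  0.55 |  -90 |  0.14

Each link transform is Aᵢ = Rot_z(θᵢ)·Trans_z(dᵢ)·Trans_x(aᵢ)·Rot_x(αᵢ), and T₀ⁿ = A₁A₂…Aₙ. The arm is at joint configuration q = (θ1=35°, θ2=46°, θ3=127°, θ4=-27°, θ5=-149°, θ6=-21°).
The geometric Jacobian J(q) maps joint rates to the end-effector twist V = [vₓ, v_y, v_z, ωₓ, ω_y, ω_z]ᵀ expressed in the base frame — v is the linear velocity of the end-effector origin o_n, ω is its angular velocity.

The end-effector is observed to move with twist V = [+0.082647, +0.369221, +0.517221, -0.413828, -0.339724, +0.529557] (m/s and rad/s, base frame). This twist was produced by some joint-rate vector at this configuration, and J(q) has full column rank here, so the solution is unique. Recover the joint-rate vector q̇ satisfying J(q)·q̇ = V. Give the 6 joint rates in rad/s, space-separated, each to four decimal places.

0.3300 -0.1930 -0.2880 -0.2160 -0.7450 0.6280

o_n = [0.1420, 0.1414, -0.8957]
J₁: ẑ×o_n = [-0.1414, 0.1420, 0.0000], ω = ẑ
J2: z=[0.5736, -0.8192, 0.0000] o=[0.2048, 0.1434, 0.0000] → [0.7337, 0.5138, -0.0526, 0.5736, -0.8192, 0.0000]
J3: z=[-0.5892, -0.4126, 0.6947] o=[0.4381, 0.3068, 0.2949] → [0.6061, -0.9073, -0.0247, -0.5892, -0.4126, 0.6947]
J4: z=[-0.1093, -0.8112, -0.5745] o=[-0.1863, 0.6300, -0.0427] → [0.4112, -0.2818, 0.3197, -0.1093, -0.8112, -0.5745]
J5: z=[0.1616, 0.5558, -0.8155] o=[-0.5678, 0.4846, -0.2174] → [-0.6568, -0.4692, -0.4499, 0.1616, 0.5558, -0.8155]
J6: z=[-0.5988, -0.6016, -0.5287] o=[-0.2088, 0.4107, -0.5400] → [0.0716, -0.3985, 0.3723, -0.5988, -0.6016, -0.5287]
q̇ = J⁺·V = [0.3300, -0.1930, -0.2880, -0.2160, -0.7450, 0.6280]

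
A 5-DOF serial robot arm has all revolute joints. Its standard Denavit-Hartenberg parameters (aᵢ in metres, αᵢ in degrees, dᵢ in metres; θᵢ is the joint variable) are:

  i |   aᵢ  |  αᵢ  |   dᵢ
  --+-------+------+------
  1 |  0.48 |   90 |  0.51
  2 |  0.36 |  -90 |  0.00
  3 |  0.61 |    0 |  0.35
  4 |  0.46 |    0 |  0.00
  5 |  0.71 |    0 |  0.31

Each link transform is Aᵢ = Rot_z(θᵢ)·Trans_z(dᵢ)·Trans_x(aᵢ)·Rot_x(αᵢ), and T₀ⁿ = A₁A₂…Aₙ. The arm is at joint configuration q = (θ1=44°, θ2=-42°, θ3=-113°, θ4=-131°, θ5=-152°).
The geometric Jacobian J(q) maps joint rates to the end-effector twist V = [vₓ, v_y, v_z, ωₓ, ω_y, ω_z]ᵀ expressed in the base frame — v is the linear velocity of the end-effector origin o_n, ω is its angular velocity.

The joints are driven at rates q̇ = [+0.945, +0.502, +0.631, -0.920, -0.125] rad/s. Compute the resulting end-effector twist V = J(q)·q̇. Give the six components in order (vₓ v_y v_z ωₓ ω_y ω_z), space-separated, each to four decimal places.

-0.1294 1.1098 0.2047 0.1494 -0.5535 0.6373

o_n = [1.3200, 0.4887, 0.6697]
J₁: ẑ×o_n = [-0.4887, 1.3200, 0.0000], ω = ẑ
J2: z=[0.6947, -0.7193, 0.0000] o=[0.3453, 0.3334, 0.5100] → [-0.1148, -0.1109, 0.8090, 0.6947, -0.7193, 0.0000]
J3: z=[0.4813, 0.4648, 0.7431] o=[0.5377, 0.5193, 0.2691] → [0.2089, 0.3886, -0.3783, 0.4813, 0.4648, 0.7431]
J4: z=[0.4813, 0.4648, 0.7431] o=[0.9688, 0.1550, 0.6887] → [-0.2569, 0.2701, -0.0026, 0.4813, 0.4648, 0.7431]
J5: z=[0.4813, 0.4648, 0.7431] o=[0.5738, 0.3483, 0.8236] → [-0.1759, 0.6286, -0.2792, 0.4813, 0.4648, 0.7431]
V = J·q̇ = [-0.1294, 1.1098, 0.2047, 0.1494, -0.5535, 0.6373]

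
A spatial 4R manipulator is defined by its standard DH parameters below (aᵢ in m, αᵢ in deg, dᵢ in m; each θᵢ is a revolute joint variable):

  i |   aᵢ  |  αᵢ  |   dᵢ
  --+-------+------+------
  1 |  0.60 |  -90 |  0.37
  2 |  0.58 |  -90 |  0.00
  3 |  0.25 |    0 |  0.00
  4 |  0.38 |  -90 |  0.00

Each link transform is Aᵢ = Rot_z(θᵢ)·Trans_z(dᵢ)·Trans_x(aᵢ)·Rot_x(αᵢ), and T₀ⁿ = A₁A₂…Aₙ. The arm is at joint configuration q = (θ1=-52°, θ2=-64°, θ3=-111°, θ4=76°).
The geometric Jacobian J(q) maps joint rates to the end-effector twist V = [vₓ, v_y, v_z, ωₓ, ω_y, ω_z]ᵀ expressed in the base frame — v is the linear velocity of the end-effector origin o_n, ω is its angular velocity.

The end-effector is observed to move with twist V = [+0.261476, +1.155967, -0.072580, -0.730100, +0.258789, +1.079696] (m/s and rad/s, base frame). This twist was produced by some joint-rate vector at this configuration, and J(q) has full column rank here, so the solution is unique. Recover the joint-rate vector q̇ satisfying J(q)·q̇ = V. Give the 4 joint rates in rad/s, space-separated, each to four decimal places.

0.7610 -0.4160 -0.3640 -0.3630

o_n = [0.9414, -0.4719, 1.0906]
J₁: ẑ×o_n = [0.4719, 0.9414, -0.0000], ω = ẑ
J2: z=[0.7880, 0.6157, 0.0000] o=[0.3694, -0.4728, 0.3700] → [0.4436, -0.5678, -0.3514, 0.7880, 0.6157, 0.0000]
J3: z=[0.5534, -0.7083, -0.4384] o=[0.5259, -0.6732, 0.8913] → [-0.0529, -0.2924, 0.4057, 0.5534, -0.7083, -0.4384]
J4: z=[0.5534, -0.7083, -0.4384] o=[0.6857, -0.4985, 0.8108] → [-0.1865, -0.2669, 0.1959, 0.5534, -0.7083, -0.4384]
q̇ = J⁺·V = [0.7610, -0.4160, -0.3640, -0.3630]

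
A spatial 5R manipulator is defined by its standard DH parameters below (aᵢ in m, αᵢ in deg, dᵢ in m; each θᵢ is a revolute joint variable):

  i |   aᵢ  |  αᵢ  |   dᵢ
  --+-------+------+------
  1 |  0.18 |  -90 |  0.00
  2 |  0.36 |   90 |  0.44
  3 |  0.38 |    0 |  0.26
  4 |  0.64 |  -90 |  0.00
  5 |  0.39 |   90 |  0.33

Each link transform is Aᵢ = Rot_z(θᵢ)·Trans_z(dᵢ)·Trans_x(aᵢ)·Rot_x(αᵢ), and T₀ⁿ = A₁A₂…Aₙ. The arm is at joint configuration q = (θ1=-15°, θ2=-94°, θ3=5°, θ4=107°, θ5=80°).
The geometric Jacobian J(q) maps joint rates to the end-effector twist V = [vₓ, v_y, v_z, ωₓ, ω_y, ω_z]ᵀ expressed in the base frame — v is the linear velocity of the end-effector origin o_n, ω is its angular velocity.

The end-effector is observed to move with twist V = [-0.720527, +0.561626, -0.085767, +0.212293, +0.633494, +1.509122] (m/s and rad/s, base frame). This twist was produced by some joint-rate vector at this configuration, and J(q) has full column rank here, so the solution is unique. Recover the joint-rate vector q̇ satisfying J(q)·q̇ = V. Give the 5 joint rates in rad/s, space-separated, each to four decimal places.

0.8640 0.4080 -0.5060 0.4200 -0.6910

o_n = [0.5424, 0.8958, 0.1757]
J₁: ẑ×o_n = [-0.8958, 0.5424, 0.0000], ω = ẑ
J2: z=[0.2588, 0.9659, 0.0000] o=[0.1739, -0.0466, 0.0000] → [0.1697, -0.0455, -0.1121, 0.2588, 0.9659, 0.0000]
J3: z=[-0.9636, 0.2582, -0.0698] o=[0.2635, 0.3849, 0.3591] → [-0.0117, -0.1962, -0.5643, -0.9636, 0.2582, -0.0698]
J4: z=[-0.9636, 0.2582, -0.0698] o=[-0.0040, 0.4909, 0.7186] → [-0.1119, -0.5612, -0.5313, -0.9636, 0.2582, -0.0698]
J5: z=[-0.0345, -0.3786, -0.9249] o=[0.1658, 1.0597, 0.4795] → [-0.0366, -0.3589, 0.1483, -0.0345, -0.3786, -0.9249]
q̇ = J⁺·V = [0.8640, 0.4080, -0.5060, 0.4200, -0.6910]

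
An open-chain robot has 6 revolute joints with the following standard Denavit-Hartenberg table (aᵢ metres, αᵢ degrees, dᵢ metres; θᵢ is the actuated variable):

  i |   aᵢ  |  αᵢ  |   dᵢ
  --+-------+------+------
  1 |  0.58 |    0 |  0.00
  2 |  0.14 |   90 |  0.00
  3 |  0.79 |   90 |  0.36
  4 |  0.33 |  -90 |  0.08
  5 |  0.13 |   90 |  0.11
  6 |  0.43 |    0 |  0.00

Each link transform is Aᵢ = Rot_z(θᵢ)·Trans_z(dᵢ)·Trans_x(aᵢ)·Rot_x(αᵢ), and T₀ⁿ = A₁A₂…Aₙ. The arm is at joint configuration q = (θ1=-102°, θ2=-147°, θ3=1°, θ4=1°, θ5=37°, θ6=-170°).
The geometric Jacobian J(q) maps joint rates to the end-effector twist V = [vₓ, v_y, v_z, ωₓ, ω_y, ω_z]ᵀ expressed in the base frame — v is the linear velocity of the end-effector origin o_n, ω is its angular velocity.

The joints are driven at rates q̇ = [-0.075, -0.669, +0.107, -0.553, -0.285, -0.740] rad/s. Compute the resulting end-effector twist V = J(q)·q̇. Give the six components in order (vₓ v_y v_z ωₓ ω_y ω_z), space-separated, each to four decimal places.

1.0396 0.0500 0.1273 -0.0085 -0.4962 0.3921

o_n = [-0.1188, 0.5359, -0.2411]
J₁: ẑ×o_n = [-0.5359, -0.1188, 0.0000], ω = ẑ
J2: z=[0.0000, 0.0000, 1.0000] o=[-0.1206, -0.5673, 0.0000] → [-1.1032, 0.0017, 0.0000, 0.0000, 0.0000, 1.0000]
J3: z=[0.9336, 0.3584, 0.0000] o=[-0.1708, -0.4366, 0.0000] → [-0.0864, 0.2251, 0.8893, 0.9336, 0.3584, 0.0000]
J4: z=[-0.0063, 0.0163, -0.9998] o=[-0.1177, 0.4298, 0.0138] → [0.1019, -0.0005, -0.0006, -0.0063, 0.0163, -0.9998]
J5: z=[0.9397, 0.3420, -0.0003] o=[-0.2311, 0.7412, -0.0604] → [-0.0619, 0.1698, -0.2313, 0.9397, 0.3420, -0.0003]
J6: z=[-0.2108, 0.5784, -0.7880] o=[-0.1627, 0.8751, 0.0196] → [-0.4180, -0.0895, 0.0461, -0.2108, 0.5784, -0.7880]
V = J·q̇ = [1.0396, 0.0500, 0.1273, -0.0085, -0.4962, 0.3921]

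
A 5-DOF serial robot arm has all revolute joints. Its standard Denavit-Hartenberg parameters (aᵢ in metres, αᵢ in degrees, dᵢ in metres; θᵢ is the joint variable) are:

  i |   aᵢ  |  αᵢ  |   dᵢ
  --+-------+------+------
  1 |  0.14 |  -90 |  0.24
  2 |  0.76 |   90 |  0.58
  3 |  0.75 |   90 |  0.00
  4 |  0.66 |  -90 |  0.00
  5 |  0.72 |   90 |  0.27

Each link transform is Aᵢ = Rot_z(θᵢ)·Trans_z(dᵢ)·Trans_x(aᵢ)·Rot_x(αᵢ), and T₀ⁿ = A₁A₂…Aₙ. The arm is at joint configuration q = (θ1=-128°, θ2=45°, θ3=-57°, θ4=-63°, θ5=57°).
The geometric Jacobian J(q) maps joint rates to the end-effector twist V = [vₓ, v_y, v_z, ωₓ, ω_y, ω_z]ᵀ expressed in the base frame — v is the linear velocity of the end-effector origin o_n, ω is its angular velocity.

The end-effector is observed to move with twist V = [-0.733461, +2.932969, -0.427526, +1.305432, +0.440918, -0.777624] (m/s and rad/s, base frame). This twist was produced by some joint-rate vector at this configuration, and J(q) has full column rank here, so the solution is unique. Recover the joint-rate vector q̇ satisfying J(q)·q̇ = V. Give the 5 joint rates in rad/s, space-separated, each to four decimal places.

-0.9850 0.8350 -0.4340 0.8480 -0.5140

o_n = [-0.8850, -0.6090, -1.7972]
J₁: ẑ×o_n = [0.6090, -0.8850, 0.0000], ω = ẑ
J2: z=[0.7880, -0.6157, 0.0000] o=[-0.0862, -0.1103, 0.2400] → [1.2542, 1.6053, -0.8847, 0.7880, -0.6157, 0.0000]
J3: z=[-0.4353, -0.5572, 0.7071] o=[0.0400, -0.8909, -0.2974] → [0.6363, -1.3070, -0.6382, -0.4353, -0.5572, 0.7071]
J4: z=[-0.0641, 0.8026, 0.5930] o=[-0.6335, -0.7312, -0.5862] → [-1.0444, -0.2267, 0.1940, -0.0641, 0.8026, 0.5930]
J5: z=[-0.9977, -0.0633, -0.0221] o=[-0.6466, -0.3398, -1.1175] → [0.0371, -0.6729, 0.2535, -0.9977, -0.0633, -0.0221]
q̇ = J⁺·V = [-0.9850, 0.8350, -0.4340, 0.8480, -0.5140]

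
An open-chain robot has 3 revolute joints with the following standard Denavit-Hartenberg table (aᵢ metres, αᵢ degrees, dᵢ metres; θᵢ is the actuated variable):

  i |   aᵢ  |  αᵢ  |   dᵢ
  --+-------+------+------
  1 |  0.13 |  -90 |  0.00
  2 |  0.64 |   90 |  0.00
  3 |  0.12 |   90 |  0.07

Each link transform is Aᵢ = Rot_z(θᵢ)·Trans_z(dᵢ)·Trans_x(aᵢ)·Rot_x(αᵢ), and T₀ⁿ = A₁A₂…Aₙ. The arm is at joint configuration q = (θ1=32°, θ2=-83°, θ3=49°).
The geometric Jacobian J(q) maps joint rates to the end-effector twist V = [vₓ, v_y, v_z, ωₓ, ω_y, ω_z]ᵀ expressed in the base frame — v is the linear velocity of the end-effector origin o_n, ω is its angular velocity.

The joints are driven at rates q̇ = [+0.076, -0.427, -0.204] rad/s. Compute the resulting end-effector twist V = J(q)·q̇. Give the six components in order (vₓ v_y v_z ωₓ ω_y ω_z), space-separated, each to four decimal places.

o_n = [0.0776, 0.1553, 0.7219]
J₁: ẑ×o_n = [-0.1553, 0.0776, 0.0000], ω = ẑ
J2: z=[-0.5299, 0.8480, 0.0000] o=[0.1102, 0.0689, 0.0000] → [0.6122, 0.3825, -0.0181, -0.5299, 0.8480, 0.0000]
J3: z=[-0.8417, -0.5260, 0.1219] o=[0.1764, 0.1102, 0.6352] → [-0.0511, 0.0609, -0.0899, -0.8417, -0.5260, 0.1219]
V = J·q̇ = [-0.2628, -0.1699, 0.0261, 0.3980, -0.2548, 0.0511]

-0.2628 -0.1699 0.0261 0.3980 -0.2548 0.0511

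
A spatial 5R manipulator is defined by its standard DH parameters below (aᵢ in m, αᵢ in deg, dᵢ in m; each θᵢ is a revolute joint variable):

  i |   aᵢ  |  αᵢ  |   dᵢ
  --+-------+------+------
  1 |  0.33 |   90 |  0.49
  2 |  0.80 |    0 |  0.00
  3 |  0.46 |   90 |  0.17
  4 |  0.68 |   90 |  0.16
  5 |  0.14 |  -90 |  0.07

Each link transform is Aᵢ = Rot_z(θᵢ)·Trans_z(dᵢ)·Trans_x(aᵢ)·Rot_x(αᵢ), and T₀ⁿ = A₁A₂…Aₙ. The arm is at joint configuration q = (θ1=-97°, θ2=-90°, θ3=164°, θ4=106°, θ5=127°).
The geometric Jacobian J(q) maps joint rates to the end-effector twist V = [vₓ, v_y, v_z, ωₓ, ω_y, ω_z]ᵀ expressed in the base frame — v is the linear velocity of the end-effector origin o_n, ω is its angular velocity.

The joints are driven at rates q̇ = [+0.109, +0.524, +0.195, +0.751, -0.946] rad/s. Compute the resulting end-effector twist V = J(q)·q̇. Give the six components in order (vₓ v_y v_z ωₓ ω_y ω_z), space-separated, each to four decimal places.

0.0155 -0.2550 -0.2175 -0.5123 -0.4119 -0.9721

o_n = [-0.8405, -0.5933, -0.0359]
J₁: ẑ×o_n = [0.5933, -0.8405, 0.0000], ω = ẑ
J2: z=[-0.9925, 0.1219, 0.0000] o=[-0.0402, -0.3275, 0.4900] → [-0.0641, -0.5220, 0.3614, -0.9925, 0.1219, 0.0000]
J3: z=[-0.9925, 0.1219, 0.0000] o=[-0.0402, -0.3275, -0.3100] → [0.0334, 0.2720, 0.3614, -0.9925, 0.1219, 0.0000]
J4: z=[-0.1171, -0.9541, -0.2756] o=[-0.2244, -0.4327, 0.1322] → [0.1161, 0.1501, -0.5690, -0.1171, -0.9541, -0.2756]
J5: z=[-0.3059, -0.2294, 0.9240] o=[-0.8856, -0.4544, -0.0921] → [0.1155, 0.0589, 0.0528, -0.3059, -0.2294, 0.9240]
V = J·q̇ = [0.0155, -0.2550, -0.2175, -0.5123, -0.4119, -0.9721]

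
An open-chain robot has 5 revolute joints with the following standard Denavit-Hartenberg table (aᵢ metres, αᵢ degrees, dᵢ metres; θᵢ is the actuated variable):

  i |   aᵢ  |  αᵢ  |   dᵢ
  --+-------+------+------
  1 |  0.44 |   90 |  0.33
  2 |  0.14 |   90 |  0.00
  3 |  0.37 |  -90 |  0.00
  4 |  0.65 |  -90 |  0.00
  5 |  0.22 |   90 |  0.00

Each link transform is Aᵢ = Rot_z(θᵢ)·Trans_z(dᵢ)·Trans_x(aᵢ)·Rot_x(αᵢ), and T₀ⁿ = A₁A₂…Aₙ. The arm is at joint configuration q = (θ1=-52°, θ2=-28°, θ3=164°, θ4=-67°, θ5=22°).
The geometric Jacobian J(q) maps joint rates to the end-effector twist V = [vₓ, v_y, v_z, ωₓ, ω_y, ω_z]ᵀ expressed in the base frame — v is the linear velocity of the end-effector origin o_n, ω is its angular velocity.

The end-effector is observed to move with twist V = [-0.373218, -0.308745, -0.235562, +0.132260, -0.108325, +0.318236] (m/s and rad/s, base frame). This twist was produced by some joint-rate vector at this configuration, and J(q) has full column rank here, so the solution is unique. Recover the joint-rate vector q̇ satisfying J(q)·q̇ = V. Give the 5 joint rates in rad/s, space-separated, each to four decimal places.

o_n = [-0.4508, 0.1333, -0.1229]
J₁: ẑ×o_n = [-0.1333, -0.4508, 0.0000], ω = ẑ
J2: z=[-0.7880, -0.6157, 0.0000] o=[0.2709, -0.3467, 0.3300] → [0.2788, -0.3569, -0.8226, -0.7880, -0.6157, 0.0000]
J3: z=[-0.2890, 0.3699, -0.8829] o=[0.3470, -0.4441, 0.2643] → [0.3666, 0.5925, 0.1283, -0.2890, 0.3699, -0.8829]
J4: z=[0.6076, 0.7836, 0.1294] o=[0.0733, -0.2595, 0.4312] → [-0.4851, 0.2689, 0.6494, 0.6076, 0.7836, 0.1294]
J5: z=[-0.5680, 0.3149, 0.7604] o=[-0.2875, 0.0887, 0.0176] → [-0.0782, -0.2040, 0.0261, -0.5680, 0.3149, 0.7604]
q̇ = J⁺·V = [-0.1060, 0.9650, -0.5490, 0.9780, -0.2460]

-0.1060 0.9650 -0.5490 0.9780 -0.2460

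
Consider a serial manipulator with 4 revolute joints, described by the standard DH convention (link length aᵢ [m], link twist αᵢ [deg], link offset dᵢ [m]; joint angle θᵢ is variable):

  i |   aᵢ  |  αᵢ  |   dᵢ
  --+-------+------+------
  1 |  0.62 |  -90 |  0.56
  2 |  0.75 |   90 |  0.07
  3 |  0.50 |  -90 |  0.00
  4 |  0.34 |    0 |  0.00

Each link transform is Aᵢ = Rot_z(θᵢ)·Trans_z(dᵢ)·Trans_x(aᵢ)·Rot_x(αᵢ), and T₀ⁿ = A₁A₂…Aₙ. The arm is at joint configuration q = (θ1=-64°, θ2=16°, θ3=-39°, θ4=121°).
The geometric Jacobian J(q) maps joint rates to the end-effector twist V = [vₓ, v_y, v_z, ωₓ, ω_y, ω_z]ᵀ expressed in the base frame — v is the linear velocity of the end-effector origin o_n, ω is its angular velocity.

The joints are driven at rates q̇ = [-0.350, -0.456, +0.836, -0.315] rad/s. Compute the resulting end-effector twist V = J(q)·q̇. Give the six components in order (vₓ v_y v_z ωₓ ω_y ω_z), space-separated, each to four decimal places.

-0.1491 -0.5449 0.2830 -0.6124 -0.3431 0.5083

o_n = [0.5382, -1.4101, 0.0035]
J₁: ẑ×o_n = [1.4101, 0.5382, -0.0000], ω = ẑ
J2: z=[0.8988, 0.4384, 0.0000] o=[0.2718, -0.5573, 0.5600] → [-0.2439, 0.5002, -0.8833, 0.8988, 0.4384, 0.0000]
J3: z=[0.1208, -0.2477, 0.9613] o=[0.6507, -1.1745, 0.3533] → [0.3131, -0.0660, -0.0564, 0.1208, -0.2477, 0.9613]
J4: z=[0.9637, -0.2030, -0.1735] o=[0.5317, -1.6482, 0.2462] → [0.0906, 0.2327, 0.2308, 0.9637, -0.2030, -0.1735]
V = J·q̇ = [-0.1491, -0.5449, 0.2830, -0.6124, -0.3431, 0.5083]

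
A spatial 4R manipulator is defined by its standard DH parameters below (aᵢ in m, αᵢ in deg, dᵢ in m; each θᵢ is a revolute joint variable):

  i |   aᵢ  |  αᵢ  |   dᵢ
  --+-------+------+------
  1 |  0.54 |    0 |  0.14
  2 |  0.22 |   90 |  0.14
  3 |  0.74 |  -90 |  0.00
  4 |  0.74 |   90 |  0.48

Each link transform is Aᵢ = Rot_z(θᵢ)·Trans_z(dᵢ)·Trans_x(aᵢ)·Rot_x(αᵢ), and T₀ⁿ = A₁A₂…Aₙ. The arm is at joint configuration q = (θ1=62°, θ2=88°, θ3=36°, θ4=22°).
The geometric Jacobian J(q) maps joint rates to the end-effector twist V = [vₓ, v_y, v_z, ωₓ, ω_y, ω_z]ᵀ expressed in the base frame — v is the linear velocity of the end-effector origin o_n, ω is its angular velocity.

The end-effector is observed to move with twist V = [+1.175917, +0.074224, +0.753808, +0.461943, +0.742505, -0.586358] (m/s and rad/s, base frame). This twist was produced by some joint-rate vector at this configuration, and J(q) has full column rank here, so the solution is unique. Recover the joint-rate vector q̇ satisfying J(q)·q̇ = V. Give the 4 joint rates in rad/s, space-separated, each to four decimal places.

-0.1330 -0.4930 0.8740 0.0490

o_n = [-0.8305, 0.7825, 1.5066]
J₁: ẑ×o_n = [-0.7825, -0.8305, 0.0000], ω = ẑ
J2: z=[0.0000, 0.0000, 1.0000] o=[0.2535, 0.4768, 0.1400] → [-0.3057, -1.0840, 0.0000, 0.0000, 0.0000, 1.0000]
J3: z=[0.5000, 0.8660, 0.0000] o=[0.0630, 0.5868, 0.2800] → [1.0622, -0.6133, 0.8716, 0.5000, 0.8660, 0.0000]
J4: z=[0.5090, -0.2939, 0.8090] o=[-0.4555, 0.8861, 0.7150] → [-0.1488, -0.7063, -0.1629, 0.5090, -0.2939, 0.8090]
q̇ = J⁺·V = [-0.1330, -0.4930, 0.8740, 0.0490]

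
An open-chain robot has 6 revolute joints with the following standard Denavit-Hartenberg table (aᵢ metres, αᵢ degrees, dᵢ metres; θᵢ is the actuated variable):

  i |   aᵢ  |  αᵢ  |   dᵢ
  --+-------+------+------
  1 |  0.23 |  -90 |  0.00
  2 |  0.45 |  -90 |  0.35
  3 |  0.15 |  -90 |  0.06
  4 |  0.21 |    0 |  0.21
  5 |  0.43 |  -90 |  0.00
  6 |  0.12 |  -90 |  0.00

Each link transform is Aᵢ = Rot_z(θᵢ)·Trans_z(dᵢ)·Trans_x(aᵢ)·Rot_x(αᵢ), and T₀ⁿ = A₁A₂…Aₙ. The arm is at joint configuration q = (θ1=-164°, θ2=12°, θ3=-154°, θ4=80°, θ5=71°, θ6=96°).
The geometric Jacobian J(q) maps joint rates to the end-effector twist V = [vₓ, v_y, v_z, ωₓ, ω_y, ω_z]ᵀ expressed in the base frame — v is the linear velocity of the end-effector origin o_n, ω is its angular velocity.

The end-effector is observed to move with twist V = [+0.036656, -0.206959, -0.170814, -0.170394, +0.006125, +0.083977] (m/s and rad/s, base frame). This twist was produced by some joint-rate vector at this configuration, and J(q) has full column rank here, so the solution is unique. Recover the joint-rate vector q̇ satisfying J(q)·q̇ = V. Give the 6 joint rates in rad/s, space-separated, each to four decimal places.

0.0360 0.3890 -0.6710 0.2990 -0.6310 0.6750

o_n = [-0.8050, -0.5982, 0.2064]
J₁: ẑ×o_n = [0.5982, -0.8050, 0.0000], ω = ẑ
J2: z=[0.2756, -0.9613, 0.0000] o=[-0.2211, -0.0634, 0.0000] → [-0.1984, -0.0569, -0.7087, 0.2756, -0.9613, 0.0000]
J3: z=[0.1999, 0.0573, -0.9781] o=[-0.5477, -0.5212, -0.0936] → [-0.0582, 0.1917, -0.0007, 0.1999, 0.0573, -0.9781]
J4: z=[-0.1644, -0.9822, -0.0911] o=[-0.3909, -0.5446, -0.1242] → [-0.3296, 0.0921, -0.3979, -0.1644, -0.9822, -0.0911]
J5: z=[-0.1644, -0.9822, -0.0911] o=[-0.4315, -0.7692, 0.0657] → [-0.1225, 0.0572, -0.3950, -0.1644, -0.9822, -0.0911]
J6: z=[-0.2935, 0.1369, -0.9461] o=[-0.8364, -0.7138, 0.1994] → [0.1103, -0.0277, -0.0382, -0.2935, 0.1369, -0.9461]
q̇ = J⁺·V = [0.0360, 0.3890, -0.6710, 0.2990, -0.6310, 0.6750]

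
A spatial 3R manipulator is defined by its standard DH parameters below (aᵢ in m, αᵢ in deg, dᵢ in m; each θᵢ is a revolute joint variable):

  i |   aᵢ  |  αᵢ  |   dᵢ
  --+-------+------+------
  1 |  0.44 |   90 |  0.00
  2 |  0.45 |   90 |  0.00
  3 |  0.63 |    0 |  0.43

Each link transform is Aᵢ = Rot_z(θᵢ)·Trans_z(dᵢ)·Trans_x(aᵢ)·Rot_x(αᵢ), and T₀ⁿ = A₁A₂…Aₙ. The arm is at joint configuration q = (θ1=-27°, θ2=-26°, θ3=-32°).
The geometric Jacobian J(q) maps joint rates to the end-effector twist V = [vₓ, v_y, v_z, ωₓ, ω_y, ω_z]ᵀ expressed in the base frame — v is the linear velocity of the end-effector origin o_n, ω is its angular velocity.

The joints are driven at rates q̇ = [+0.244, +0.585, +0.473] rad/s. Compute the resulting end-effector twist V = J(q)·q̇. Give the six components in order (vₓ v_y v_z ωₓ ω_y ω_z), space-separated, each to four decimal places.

o_n = [1.1639, -0.2183, -0.8180]
J₁: ẑ×o_n = [0.2183, 1.1639, -0.0000], ω = ẑ
J2: z=[-0.4540, -0.8910, 0.0000] o=[0.3920, -0.1998, 0.0000] → [0.7288, -0.3713, 0.6962, -0.4540, -0.8910, 0.0000]
J3: z=[-0.3906, 0.1990, -0.8988] o=[0.7524, -0.3834, -0.1973] → [0.0248, -0.6123, -0.1463, -0.3906, 0.1990, -0.8988]
V = J·q̇ = [0.4914, -0.2228, 0.3380, -0.4503, -0.4271, -0.1811]

0.4914 -0.2228 0.3380 -0.4503 -0.4271 -0.1811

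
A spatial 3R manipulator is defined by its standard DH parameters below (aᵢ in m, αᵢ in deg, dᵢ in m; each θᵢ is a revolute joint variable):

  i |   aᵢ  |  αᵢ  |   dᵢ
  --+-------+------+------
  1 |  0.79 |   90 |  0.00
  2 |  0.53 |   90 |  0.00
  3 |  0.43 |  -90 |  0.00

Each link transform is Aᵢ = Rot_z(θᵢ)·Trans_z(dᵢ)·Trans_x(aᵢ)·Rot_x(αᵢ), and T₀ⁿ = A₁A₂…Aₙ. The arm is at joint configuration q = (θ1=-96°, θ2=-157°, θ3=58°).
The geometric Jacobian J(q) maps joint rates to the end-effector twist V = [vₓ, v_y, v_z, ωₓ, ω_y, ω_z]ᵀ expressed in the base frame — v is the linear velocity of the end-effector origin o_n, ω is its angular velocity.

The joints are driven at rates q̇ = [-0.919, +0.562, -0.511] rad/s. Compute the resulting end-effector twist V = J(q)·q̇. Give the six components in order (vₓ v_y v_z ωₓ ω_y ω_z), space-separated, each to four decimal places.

o_n = [-0.3723, -0.0538, -0.2961]
J₁: ẑ×o_n = [0.0538, -0.3723, 0.0000], ω = ẑ
J2: z=[-0.9945, 0.1045, 0.0000] o=[-0.0826, -0.7857, 0.0000] → [-0.0310, -0.2945, -0.6976, -0.9945, 0.1045, 0.0000]
J3: z=[0.0408, 0.3886, 0.9205] o=[-0.0316, -0.3005, -0.2071] → [-0.2617, -0.3100, 0.1425, 0.0408, 0.3886, 0.9205]
V = J·q̇ = [0.0669, 0.3351, -0.4649, -0.5798, -0.1398, -1.3894]

0.0669 0.3351 -0.4649 -0.5798 -0.1398 -1.3894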